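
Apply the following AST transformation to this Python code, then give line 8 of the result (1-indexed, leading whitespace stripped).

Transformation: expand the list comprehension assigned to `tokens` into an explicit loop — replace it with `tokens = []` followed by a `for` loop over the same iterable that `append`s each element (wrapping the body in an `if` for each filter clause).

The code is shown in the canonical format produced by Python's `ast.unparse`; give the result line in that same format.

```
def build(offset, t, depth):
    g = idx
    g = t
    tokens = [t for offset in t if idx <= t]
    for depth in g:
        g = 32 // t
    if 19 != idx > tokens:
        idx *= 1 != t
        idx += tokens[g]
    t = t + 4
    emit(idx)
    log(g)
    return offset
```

for depth in g:

Transformed code:
def build(offset, t, depth):
    g = idx
    g = t
    tokens = []
    for offset in t:
        if idx <= t:
            tokens.append(t)
    for depth in g:
        g = 32 // t
    if 19 != idx > tokens:
        idx *= 1 != t
        idx += tokens[g]
    t = t + 4
    emit(idx)
    log(g)
    return offset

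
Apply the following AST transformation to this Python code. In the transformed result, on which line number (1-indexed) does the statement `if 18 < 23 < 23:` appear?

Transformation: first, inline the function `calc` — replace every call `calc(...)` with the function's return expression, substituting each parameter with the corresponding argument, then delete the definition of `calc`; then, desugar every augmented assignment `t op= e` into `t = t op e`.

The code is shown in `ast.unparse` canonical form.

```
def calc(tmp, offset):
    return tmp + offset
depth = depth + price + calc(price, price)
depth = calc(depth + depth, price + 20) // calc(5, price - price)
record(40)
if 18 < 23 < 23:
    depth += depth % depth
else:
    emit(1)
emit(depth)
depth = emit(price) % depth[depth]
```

Transformed code:
depth = depth + price + (price + price)
depth = (depth + depth + (price + 20)) // (5 + (price - price))
record(40)
if 18 < 23 < 23:
    depth = depth + depth % depth
else:
    emit(1)
emit(depth)
depth = emit(price) % depth[depth]

4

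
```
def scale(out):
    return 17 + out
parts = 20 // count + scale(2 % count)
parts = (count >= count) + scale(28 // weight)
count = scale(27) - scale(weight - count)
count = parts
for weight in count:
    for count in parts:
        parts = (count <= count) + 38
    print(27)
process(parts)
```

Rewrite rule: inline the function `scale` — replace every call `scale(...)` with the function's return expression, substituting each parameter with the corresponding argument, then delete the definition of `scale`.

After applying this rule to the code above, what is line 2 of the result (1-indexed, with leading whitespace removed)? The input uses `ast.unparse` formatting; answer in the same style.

Transformed code:
parts = 20 // count + (17 + 2 % count)
parts = (count >= count) + (17 + 28 // weight)
count = 17 + 27 - (17 + (weight - count))
count = parts
for weight in count:
    for count in parts:
        parts = (count <= count) + 38
    print(27)
process(parts)

parts = (count >= count) + (17 + 28 // weight)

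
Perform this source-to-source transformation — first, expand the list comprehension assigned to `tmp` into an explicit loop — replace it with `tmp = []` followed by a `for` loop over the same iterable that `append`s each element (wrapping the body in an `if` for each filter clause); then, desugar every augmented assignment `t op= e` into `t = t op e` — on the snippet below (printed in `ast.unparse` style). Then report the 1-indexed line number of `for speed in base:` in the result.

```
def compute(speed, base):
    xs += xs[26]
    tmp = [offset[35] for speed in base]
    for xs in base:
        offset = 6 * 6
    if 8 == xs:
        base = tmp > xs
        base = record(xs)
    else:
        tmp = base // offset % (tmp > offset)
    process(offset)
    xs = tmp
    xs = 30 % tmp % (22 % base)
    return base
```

Transformed code:
def compute(speed, base):
    xs = xs + xs[26]
    tmp = []
    for speed in base:
        tmp.append(offset[35])
    for xs in base:
        offset = 6 * 6
    if 8 == xs:
        base = tmp > xs
        base = record(xs)
    else:
        tmp = base // offset % (tmp > offset)
    process(offset)
    xs = tmp
    xs = 30 % tmp % (22 % base)
    return base

4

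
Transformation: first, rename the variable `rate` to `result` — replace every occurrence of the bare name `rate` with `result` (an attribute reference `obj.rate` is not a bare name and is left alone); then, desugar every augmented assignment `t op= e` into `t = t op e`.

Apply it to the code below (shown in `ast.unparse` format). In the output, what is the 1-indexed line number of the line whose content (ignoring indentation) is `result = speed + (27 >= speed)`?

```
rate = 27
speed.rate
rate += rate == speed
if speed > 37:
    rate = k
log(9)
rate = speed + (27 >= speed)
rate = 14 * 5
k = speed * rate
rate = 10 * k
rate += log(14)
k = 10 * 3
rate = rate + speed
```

7

Transformed code:
result = 27
speed.rate
result = result + (result == speed)
if speed > 37:
    result = k
log(9)
result = speed + (27 >= speed)
result = 14 * 5
k = speed * result
result = 10 * k
result = result + log(14)
k = 10 * 3
result = result + speed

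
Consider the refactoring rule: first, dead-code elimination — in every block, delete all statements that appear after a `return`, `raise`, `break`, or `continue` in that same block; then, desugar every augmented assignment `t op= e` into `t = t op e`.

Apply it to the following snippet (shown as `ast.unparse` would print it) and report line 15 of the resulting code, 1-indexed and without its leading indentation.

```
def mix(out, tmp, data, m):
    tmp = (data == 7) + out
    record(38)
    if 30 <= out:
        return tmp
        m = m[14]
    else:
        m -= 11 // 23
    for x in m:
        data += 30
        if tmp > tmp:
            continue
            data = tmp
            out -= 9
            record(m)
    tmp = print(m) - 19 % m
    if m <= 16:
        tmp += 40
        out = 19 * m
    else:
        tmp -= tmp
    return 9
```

Transformed code:
def mix(out, tmp, data, m):
    tmp = (data == 7) + out
    record(38)
    if 30 <= out:
        return tmp
    else:
        m = m - 11 // 23
    for x in m:
        data = data + 30
        if tmp > tmp:
            continue
    tmp = print(m) - 19 % m
    if m <= 16:
        tmp = tmp + 40
        out = 19 * m
    else:
        tmp = tmp - tmp
    return 9

out = 19 * m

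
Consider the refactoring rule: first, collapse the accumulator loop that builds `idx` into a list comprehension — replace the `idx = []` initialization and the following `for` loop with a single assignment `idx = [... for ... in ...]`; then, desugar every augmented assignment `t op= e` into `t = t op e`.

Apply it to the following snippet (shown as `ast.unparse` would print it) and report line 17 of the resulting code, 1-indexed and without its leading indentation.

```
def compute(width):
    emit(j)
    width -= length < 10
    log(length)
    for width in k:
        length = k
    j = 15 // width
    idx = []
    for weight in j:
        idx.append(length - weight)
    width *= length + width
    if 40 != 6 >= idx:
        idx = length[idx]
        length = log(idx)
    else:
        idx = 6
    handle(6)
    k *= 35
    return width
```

return width

Transformed code:
def compute(width):
    emit(j)
    width = width - (length < 10)
    log(length)
    for width in k:
        length = k
    j = 15 // width
    idx = [length - weight for weight in j]
    width = width * (length + width)
    if 40 != 6 >= idx:
        idx = length[idx]
        length = log(idx)
    else:
        idx = 6
    handle(6)
    k = k * 35
    return width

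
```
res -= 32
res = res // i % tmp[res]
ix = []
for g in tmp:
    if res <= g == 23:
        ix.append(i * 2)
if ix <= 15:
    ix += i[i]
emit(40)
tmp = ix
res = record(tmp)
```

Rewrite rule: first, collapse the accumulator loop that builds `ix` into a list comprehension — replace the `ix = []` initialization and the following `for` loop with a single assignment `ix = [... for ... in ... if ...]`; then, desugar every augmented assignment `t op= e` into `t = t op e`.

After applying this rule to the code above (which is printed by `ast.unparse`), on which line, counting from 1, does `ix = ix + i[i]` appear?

Transformed code:
res = res - 32
res = res // i % tmp[res]
ix = [i * 2 for g in tmp if res <= g == 23]
if ix <= 15:
    ix = ix + i[i]
emit(40)
tmp = ix
res = record(tmp)

5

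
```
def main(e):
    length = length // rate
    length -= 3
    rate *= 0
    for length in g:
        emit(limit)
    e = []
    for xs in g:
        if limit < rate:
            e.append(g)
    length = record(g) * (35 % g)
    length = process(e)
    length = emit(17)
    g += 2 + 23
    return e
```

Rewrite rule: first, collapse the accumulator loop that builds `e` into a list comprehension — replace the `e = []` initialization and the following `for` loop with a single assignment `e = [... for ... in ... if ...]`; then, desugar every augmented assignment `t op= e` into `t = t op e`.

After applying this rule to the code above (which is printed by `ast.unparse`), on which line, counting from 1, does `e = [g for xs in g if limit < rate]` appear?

Transformed code:
def main(e):
    length = length // rate
    length = length - 3
    rate = rate * 0
    for length in g:
        emit(limit)
    e = [g for xs in g if limit < rate]
    length = record(g) * (35 % g)
    length = process(e)
    length = emit(17)
    g = g + (2 + 23)
    return e

7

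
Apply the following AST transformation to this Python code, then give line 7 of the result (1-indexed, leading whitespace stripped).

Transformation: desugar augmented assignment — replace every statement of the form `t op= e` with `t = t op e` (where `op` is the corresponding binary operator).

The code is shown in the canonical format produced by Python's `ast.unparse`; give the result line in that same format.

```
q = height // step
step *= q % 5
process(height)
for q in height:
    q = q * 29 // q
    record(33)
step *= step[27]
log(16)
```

Transformed code:
q = height // step
step = step * (q % 5)
process(height)
for q in height:
    q = q * 29 // q
    record(33)
step = step * step[27]
log(16)

step = step * step[27]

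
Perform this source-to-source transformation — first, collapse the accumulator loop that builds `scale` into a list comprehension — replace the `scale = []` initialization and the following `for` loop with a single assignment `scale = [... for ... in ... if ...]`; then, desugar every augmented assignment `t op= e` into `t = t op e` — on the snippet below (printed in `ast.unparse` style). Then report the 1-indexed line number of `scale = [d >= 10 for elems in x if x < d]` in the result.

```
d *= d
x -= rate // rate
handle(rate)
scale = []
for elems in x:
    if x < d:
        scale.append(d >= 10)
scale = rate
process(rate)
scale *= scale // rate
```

4

Transformed code:
d = d * d
x = x - rate // rate
handle(rate)
scale = [d >= 10 for elems in x if x < d]
scale = rate
process(rate)
scale = scale * (scale // rate)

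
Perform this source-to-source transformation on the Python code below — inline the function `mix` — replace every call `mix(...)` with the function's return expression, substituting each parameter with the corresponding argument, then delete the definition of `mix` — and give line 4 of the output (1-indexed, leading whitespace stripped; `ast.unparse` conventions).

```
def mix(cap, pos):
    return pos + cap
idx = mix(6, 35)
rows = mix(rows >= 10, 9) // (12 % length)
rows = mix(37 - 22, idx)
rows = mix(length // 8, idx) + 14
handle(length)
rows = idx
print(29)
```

rows = idx + length // 8 + 14

Transformed code:
idx = 35 + 6
rows = (9 + (rows >= 10)) // (12 % length)
rows = idx + (37 - 22)
rows = idx + length // 8 + 14
handle(length)
rows = idx
print(29)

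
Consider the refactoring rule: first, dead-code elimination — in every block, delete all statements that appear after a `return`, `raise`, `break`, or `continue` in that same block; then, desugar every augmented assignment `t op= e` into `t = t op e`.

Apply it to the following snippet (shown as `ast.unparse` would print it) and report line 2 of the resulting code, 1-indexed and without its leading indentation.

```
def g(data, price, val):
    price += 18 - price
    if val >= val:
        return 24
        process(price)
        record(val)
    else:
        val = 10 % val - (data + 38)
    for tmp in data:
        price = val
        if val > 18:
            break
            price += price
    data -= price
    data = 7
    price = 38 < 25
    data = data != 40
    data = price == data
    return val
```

Transformed code:
def g(data, price, val):
    price = price + (18 - price)
    if val >= val:
        return 24
    else:
        val = 10 % val - (data + 38)
    for tmp in data:
        price = val
        if val > 18:
            break
    data = data - price
    data = 7
    price = 38 < 25
    data = data != 40
    data = price == data
    return val

price = price + (18 - price)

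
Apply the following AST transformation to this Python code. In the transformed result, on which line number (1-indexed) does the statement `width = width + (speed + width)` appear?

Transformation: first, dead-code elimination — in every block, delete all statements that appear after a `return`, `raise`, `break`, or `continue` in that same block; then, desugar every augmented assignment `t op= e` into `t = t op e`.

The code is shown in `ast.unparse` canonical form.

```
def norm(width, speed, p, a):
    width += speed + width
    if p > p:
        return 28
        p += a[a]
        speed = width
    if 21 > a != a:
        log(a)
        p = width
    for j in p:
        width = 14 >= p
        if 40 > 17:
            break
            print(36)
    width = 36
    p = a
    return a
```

2

Transformed code:
def norm(width, speed, p, a):
    width = width + (speed + width)
    if p > p:
        return 28
    if 21 > a != a:
        log(a)
        p = width
    for j in p:
        width = 14 >= p
        if 40 > 17:
            break
    width = 36
    p = a
    return a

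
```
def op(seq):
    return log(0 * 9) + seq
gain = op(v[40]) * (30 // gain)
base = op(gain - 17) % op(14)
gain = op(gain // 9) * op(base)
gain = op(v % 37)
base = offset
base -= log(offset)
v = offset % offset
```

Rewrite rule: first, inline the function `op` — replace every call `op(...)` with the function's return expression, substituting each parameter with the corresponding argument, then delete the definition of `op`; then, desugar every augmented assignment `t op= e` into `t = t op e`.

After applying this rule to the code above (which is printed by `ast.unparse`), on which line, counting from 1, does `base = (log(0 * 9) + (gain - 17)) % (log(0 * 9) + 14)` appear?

2

Transformed code:
gain = (log(0 * 9) + v[40]) * (30 // gain)
base = (log(0 * 9) + (gain - 17)) % (log(0 * 9) + 14)
gain = (log(0 * 9) + gain // 9) * (log(0 * 9) + base)
gain = log(0 * 9) + v % 37
base = offset
base = base - log(offset)
v = offset % offset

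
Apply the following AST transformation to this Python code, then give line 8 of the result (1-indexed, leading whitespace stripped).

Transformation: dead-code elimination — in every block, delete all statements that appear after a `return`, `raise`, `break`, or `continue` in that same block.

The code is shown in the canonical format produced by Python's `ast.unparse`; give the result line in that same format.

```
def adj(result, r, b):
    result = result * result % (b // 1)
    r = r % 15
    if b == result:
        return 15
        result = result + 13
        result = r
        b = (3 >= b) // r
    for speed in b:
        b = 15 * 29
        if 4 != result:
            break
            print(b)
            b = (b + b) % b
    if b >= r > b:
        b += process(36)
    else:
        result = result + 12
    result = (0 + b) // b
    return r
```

if 4 != result:

Transformed code:
def adj(result, r, b):
    result = result * result % (b // 1)
    r = r % 15
    if b == result:
        return 15
    for speed in b:
        b = 15 * 29
        if 4 != result:
            break
    if b >= r > b:
        b += process(36)
    else:
        result = result + 12
    result = (0 + b) // b
    return r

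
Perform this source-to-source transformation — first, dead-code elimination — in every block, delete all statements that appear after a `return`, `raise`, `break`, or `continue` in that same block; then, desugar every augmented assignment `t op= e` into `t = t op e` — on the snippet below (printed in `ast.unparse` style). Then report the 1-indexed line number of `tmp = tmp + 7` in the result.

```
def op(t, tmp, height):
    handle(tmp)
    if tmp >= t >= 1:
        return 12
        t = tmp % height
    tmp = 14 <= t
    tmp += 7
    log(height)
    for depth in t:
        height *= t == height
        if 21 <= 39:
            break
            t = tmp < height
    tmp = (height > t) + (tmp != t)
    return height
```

Transformed code:
def op(t, tmp, height):
    handle(tmp)
    if tmp >= t >= 1:
        return 12
    tmp = 14 <= t
    tmp = tmp + 7
    log(height)
    for depth in t:
        height = height * (t == height)
        if 21 <= 39:
            break
    tmp = (height > t) + (tmp != t)
    return height

6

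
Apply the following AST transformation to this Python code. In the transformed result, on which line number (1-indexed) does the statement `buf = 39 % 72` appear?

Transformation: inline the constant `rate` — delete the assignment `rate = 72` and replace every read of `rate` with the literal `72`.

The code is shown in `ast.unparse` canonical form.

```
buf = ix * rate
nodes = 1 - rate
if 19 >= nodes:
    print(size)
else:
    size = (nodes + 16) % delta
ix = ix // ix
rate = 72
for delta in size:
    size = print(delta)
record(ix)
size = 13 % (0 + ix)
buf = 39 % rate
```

Transformed code:
buf = ix * 72
nodes = 1 - 72
if 19 >= nodes:
    print(size)
else:
    size = (nodes + 16) % delta
ix = ix // ix
for delta in size:
    size = print(delta)
record(ix)
size = 13 % (0 + ix)
buf = 39 % 72

12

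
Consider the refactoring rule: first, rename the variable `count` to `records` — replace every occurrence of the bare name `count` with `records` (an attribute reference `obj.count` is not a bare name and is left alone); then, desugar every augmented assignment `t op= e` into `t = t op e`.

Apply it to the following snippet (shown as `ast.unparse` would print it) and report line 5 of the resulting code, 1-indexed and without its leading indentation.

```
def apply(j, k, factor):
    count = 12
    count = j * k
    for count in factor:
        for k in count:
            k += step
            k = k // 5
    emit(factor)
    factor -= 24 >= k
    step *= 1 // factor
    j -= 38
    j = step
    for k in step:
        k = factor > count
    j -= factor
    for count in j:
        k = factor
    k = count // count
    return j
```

for k in records:

Transformed code:
def apply(j, k, factor):
    records = 12
    records = j * k
    for records in factor:
        for k in records:
            k = k + step
            k = k // 5
    emit(factor)
    factor = factor - (24 >= k)
    step = step * (1 // factor)
    j = j - 38
    j = step
    for k in step:
        k = factor > records
    j = j - factor
    for records in j:
        k = factor
    k = records // records
    return j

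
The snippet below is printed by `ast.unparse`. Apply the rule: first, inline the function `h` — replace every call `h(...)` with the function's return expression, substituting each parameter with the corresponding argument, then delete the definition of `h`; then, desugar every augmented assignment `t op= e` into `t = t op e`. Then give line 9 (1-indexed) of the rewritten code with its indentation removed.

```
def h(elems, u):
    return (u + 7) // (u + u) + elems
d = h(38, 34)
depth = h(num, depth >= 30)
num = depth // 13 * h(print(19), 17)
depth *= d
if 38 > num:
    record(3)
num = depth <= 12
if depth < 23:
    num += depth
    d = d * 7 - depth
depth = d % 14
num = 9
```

Transformed code:
d = (34 + 7) // (34 + 34) + 38
depth = ((depth >= 30) + 7) // ((depth >= 30) + (depth >= 30)) + num
num = depth // 13 * ((17 + 7) // (17 + 17) + print(19))
depth = depth * d
if 38 > num:
    record(3)
num = depth <= 12
if depth < 23:
    num = num + depth
    d = d * 7 - depth
depth = d % 14
num = 9

num = num + depth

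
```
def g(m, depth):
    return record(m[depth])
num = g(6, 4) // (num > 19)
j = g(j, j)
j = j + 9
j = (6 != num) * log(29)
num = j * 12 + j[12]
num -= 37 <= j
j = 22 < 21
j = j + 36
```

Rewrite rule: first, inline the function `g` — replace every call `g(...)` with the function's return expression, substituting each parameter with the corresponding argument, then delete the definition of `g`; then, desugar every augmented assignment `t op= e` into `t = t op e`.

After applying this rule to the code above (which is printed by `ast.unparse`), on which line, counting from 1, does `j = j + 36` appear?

8

Transformed code:
num = record(6[4]) // (num > 19)
j = record(j[j])
j = j + 9
j = (6 != num) * log(29)
num = j * 12 + j[12]
num = num - (37 <= j)
j = 22 < 21
j = j + 36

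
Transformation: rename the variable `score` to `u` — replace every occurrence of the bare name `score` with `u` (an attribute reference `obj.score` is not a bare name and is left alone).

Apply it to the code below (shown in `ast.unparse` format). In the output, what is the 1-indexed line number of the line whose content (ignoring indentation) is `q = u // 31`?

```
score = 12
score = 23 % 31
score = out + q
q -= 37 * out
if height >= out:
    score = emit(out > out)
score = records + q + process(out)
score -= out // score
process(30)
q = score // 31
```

Transformed code:
u = 12
u = 23 % 31
u = out + q
q -= 37 * out
if height >= out:
    u = emit(out > out)
u = records + q + process(out)
u -= out // u
process(30)
q = u // 31

10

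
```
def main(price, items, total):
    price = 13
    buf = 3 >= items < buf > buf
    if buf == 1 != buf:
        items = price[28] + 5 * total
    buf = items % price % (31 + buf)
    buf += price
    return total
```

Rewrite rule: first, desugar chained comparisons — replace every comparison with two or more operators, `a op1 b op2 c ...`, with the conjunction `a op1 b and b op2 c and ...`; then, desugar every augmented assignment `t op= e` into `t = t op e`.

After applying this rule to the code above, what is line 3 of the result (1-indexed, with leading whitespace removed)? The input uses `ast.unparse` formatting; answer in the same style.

Transformed code:
def main(price, items, total):
    price = 13
    buf = 3 >= items and items < buf and (buf > buf)
    if buf == 1 and 1 != buf:
        items = price[28] + 5 * total
    buf = items % price % (31 + buf)
    buf = buf + price
    return total

buf = 3 >= items and items < buf and (buf > buf)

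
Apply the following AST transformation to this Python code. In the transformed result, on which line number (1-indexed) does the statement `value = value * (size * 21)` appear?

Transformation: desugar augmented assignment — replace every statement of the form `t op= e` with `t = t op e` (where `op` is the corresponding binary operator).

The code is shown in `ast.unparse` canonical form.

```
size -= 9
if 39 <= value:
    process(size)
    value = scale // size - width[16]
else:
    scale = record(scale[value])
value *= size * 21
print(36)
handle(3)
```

Transformed code:
size = size - 9
if 39 <= value:
    process(size)
    value = scale // size - width[16]
else:
    scale = record(scale[value])
value = value * (size * 21)
print(36)
handle(3)

7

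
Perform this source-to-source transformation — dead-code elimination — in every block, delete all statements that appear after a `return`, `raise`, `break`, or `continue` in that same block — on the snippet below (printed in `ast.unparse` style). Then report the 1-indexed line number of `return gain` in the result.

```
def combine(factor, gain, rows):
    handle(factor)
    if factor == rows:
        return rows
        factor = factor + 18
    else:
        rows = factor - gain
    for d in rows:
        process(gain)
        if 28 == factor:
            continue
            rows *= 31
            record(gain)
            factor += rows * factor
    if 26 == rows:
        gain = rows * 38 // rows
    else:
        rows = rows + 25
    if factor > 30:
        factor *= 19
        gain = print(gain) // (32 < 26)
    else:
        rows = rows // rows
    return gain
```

Transformed code:
def combine(factor, gain, rows):
    handle(factor)
    if factor == rows:
        return rows
    else:
        rows = factor - gain
    for d in rows:
        process(gain)
        if 28 == factor:
            continue
    if 26 == rows:
        gain = rows * 38 // rows
    else:
        rows = rows + 25
    if factor > 30:
        factor *= 19
        gain = print(gain) // (32 < 26)
    else:
        rows = rows // rows
    return gain

20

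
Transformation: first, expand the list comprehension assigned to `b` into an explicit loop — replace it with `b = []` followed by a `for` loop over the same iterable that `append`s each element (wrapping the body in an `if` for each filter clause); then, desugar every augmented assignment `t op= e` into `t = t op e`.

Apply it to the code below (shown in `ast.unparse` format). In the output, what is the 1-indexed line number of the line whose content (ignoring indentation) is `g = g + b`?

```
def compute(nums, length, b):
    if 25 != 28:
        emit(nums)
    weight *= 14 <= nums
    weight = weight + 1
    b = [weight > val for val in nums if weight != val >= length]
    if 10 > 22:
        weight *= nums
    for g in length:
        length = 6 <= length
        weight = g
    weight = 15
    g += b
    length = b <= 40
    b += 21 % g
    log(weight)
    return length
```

16

Transformed code:
def compute(nums, length, b):
    if 25 != 28:
        emit(nums)
    weight = weight * (14 <= nums)
    weight = weight + 1
    b = []
    for val in nums:
        if weight != val >= length:
            b.append(weight > val)
    if 10 > 22:
        weight = weight * nums
    for g in length:
        length = 6 <= length
        weight = g
    weight = 15
    g = g + b
    length = b <= 40
    b = b + 21 % g
    log(weight)
    return length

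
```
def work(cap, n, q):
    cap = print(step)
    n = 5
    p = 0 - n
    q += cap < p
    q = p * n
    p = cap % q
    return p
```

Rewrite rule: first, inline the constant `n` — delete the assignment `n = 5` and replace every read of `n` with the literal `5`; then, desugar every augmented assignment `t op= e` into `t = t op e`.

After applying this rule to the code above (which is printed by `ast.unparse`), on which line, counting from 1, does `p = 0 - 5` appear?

Transformed code:
def work(cap, n, q):
    cap = print(step)
    p = 0 - 5
    q = q + (cap < p)
    q = p * 5
    p = cap % q
    return p

3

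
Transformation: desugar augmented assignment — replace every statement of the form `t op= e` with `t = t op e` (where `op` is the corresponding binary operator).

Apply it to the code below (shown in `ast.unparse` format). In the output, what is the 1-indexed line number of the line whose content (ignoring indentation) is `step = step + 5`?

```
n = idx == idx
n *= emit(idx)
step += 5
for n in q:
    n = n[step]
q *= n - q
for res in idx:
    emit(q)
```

Transformed code:
n = idx == idx
n = n * emit(idx)
step = step + 5
for n in q:
    n = n[step]
q = q * (n - q)
for res in idx:
    emit(q)

3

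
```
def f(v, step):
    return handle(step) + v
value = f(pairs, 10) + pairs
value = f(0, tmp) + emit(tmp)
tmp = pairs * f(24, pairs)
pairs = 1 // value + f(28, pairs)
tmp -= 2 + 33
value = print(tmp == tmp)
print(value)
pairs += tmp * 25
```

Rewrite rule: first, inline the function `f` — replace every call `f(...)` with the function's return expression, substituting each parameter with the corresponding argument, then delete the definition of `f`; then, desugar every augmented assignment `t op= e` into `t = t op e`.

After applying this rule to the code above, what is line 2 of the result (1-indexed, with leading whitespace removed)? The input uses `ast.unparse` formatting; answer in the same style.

value = handle(tmp) + 0 + emit(tmp)

Transformed code:
value = handle(10) + pairs + pairs
value = handle(tmp) + 0 + emit(tmp)
tmp = pairs * (handle(pairs) + 24)
pairs = 1 // value + (handle(pairs) + 28)
tmp = tmp - (2 + 33)
value = print(tmp == tmp)
print(value)
pairs = pairs + tmp * 25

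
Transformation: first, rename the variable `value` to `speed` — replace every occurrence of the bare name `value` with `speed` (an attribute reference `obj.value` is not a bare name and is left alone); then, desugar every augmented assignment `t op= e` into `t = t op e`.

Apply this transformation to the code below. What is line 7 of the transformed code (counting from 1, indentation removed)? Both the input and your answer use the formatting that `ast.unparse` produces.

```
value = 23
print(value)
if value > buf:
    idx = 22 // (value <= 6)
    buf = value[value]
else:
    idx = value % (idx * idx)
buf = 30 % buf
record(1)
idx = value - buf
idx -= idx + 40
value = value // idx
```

Transformed code:
speed = 23
print(speed)
if speed > buf:
    idx = 22 // (speed <= 6)
    buf = speed[speed]
else:
    idx = speed % (idx * idx)
buf = 30 % buf
record(1)
idx = speed - buf
idx = idx - (idx + 40)
speed = speed // idx

idx = speed % (idx * idx)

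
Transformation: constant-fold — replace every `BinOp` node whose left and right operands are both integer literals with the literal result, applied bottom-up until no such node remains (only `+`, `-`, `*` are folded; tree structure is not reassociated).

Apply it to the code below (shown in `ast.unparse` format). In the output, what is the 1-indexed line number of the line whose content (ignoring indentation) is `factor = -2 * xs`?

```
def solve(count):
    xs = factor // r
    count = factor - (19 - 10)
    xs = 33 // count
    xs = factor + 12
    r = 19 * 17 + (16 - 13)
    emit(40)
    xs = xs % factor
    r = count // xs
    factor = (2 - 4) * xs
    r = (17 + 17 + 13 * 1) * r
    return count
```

Transformed code:
def solve(count):
    xs = factor // r
    count = factor - 9
    xs = 33 // count
    xs = factor + 12
    r = 326
    emit(40)
    xs = xs % factor
    r = count // xs
    factor = -2 * xs
    r = 47 * r
    return count

10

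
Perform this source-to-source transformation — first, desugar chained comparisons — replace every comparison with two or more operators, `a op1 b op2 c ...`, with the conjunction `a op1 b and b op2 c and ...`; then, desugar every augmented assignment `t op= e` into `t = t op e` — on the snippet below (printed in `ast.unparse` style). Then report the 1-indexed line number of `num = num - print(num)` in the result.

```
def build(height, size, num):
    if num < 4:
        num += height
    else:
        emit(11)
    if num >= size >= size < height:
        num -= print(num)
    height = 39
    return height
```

Transformed code:
def build(height, size, num):
    if num < 4:
        num = num + height
    else:
        emit(11)
    if num >= size and size >= size and (size < height):
        num = num - print(num)
    height = 39
    return height

7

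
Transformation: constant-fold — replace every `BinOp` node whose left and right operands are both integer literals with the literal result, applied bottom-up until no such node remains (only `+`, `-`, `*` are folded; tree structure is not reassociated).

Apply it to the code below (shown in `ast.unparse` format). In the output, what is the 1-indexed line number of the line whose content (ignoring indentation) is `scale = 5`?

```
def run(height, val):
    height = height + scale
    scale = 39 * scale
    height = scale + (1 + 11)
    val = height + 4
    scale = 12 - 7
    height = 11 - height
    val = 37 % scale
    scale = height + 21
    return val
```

6

Transformed code:
def run(height, val):
    height = height + scale
    scale = 39 * scale
    height = scale + 12
    val = height + 4
    scale = 5
    height = 11 - height
    val = 37 % scale
    scale = height + 21
    return val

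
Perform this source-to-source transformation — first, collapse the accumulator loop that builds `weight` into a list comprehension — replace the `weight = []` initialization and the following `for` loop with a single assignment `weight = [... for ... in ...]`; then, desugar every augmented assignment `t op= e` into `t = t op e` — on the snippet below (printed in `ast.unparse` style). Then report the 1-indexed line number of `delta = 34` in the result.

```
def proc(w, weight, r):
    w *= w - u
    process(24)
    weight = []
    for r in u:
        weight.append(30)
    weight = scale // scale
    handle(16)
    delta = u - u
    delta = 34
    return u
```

8

Transformed code:
def proc(w, weight, r):
    w = w * (w - u)
    process(24)
    weight = [30 for r in u]
    weight = scale // scale
    handle(16)
    delta = u - u
    delta = 34
    return u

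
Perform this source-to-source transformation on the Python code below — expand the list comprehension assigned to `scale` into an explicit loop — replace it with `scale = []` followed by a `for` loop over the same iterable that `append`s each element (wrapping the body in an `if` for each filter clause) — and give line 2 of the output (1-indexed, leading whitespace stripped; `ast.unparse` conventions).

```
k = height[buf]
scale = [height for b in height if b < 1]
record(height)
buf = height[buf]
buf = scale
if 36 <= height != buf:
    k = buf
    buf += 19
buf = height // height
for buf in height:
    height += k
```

Transformed code:
k = height[buf]
scale = []
for b in height:
    if b < 1:
        scale.append(height)
record(height)
buf = height[buf]
buf = scale
if 36 <= height != buf:
    k = buf
    buf += 19
buf = height // height
for buf in height:
    height += k

scale = []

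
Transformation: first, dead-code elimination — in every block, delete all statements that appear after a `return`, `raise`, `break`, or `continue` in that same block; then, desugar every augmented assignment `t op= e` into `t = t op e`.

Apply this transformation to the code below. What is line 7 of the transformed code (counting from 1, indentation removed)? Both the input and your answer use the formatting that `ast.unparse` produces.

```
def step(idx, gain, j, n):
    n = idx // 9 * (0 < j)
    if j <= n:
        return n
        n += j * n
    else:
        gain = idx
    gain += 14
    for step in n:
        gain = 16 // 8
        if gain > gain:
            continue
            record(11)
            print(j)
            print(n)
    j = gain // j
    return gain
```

gain = gain + 14

Transformed code:
def step(idx, gain, j, n):
    n = idx // 9 * (0 < j)
    if j <= n:
        return n
    else:
        gain = idx
    gain = gain + 14
    for step in n:
        gain = 16 // 8
        if gain > gain:
            continue
    j = gain // j
    return gain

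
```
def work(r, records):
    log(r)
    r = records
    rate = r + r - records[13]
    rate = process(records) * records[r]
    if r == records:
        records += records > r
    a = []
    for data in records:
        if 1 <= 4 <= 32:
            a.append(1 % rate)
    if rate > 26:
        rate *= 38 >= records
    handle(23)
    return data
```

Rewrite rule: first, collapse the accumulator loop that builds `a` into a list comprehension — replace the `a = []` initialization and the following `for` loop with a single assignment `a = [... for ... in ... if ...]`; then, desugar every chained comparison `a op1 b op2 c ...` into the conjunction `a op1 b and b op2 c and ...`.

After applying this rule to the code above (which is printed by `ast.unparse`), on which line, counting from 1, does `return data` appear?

Transformed code:
def work(r, records):
    log(r)
    r = records
    rate = r + r - records[13]
    rate = process(records) * records[r]
    if r == records:
        records += records > r
    a = [1 % rate for data in records if 1 <= 4 and 4 <= 32]
    if rate > 26:
        rate *= 38 >= records
    handle(23)
    return data

12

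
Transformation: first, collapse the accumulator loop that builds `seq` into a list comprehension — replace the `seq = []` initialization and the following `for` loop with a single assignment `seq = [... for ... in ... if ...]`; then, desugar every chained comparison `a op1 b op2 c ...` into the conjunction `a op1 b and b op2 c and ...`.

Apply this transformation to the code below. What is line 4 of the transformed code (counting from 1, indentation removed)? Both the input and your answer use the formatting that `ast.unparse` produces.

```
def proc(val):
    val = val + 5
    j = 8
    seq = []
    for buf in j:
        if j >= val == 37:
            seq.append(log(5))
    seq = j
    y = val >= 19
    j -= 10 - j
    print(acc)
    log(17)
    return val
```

seq = [log(5) for buf in j if j >= val and val == 37]

Transformed code:
def proc(val):
    val = val + 5
    j = 8
    seq = [log(5) for buf in j if j >= val and val == 37]
    seq = j
    y = val >= 19
    j -= 10 - j
    print(acc)
    log(17)
    return val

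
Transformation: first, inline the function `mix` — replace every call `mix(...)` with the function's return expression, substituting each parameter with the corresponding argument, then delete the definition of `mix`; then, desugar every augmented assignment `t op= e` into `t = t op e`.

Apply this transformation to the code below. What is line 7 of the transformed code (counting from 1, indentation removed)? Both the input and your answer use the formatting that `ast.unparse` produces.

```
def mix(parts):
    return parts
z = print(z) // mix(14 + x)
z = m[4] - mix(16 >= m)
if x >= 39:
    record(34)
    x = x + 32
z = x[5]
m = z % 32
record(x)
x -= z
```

m = z % 32

Transformed code:
z = print(z) // (14 + x)
z = m[4] - (16 >= m)
if x >= 39:
    record(34)
    x = x + 32
z = x[5]
m = z % 32
record(x)
x = x - z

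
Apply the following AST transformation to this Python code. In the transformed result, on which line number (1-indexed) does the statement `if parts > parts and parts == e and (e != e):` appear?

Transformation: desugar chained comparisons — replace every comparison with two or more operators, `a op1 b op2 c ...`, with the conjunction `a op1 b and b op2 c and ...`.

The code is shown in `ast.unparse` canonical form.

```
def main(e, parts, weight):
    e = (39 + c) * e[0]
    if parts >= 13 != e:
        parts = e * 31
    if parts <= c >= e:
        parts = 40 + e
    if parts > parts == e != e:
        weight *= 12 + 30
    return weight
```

Transformed code:
def main(e, parts, weight):
    e = (39 + c) * e[0]
    if parts >= 13 and 13 != e:
        parts = e * 31
    if parts <= c and c >= e:
        parts = 40 + e
    if parts > parts and parts == e and (e != e):
        weight *= 12 + 30
    return weight

7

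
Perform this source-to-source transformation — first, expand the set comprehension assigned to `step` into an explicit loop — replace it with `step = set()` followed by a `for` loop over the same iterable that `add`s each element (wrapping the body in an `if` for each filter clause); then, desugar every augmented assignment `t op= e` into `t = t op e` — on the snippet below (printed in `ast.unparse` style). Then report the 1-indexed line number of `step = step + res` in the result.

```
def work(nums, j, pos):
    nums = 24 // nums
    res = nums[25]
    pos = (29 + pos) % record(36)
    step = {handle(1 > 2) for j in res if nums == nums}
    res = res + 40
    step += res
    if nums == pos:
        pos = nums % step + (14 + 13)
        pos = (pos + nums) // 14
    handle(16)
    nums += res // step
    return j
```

Transformed code:
def work(nums, j, pos):
    nums = 24 // nums
    res = nums[25]
    pos = (29 + pos) % record(36)
    step = set()
    for j in res:
        if nums == nums:
            step.add(handle(1 > 2))
    res = res + 40
    step = step + res
    if nums == pos:
        pos = nums % step + (14 + 13)
        pos = (pos + nums) // 14
    handle(16)
    nums = nums + res // step
    return j

10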